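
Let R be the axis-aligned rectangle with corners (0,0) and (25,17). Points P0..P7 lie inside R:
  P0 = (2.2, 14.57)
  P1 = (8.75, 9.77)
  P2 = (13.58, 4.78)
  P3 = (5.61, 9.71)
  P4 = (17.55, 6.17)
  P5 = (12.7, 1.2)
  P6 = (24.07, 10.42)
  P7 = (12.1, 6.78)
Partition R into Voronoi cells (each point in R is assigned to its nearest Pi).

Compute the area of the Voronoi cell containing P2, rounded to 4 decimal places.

1. box [0,25]×[0,17]: [(0, 0) (25, 0) (25, 17) (0, 17)]
2. ⊥bis P2·P0 via (7.89,9.675): [(0, 0.5036) (0, 0) (25, 0) (25, 17) (14.1916, 17)]  |A|=307.945
3. ⊥bis P2·P1 via (11.165,7.275): [(3.649, 0) (25, 0) (25, 17) (21.2122, 17)]  |A|=213.6801
4. ⊥bis P2·P3 via (9.595,7.245): [(7.2986, 3.5326) (5.1135, 0) (25, 0) (25, 17) (21.2122, 17)]  |A|=211.0935
5. ⊥bis P2·P4 via (15.565,5.475): [(13.9806, 10.0003) (7.2986, 3.5326) (5.1135, 0) (17.4819, 0)]  |A|=66.5801
6. ⊥bis P2·P5 via (13.14,2.99): [(16.7454, 2.1038) (13.9806, 10.0003) (8.0346, 4.245)]  |A|=31.4325
7. ⊥bis P2·P6 via (18.825,7.6): [(16.7454, 2.1038) (13.9806, 10.0003) (8.0346, 4.245)]  |A|=31.4325
8. ⊥bis P2·P7 via (12.84,5.78): [(10.0846, 3.741) (16.7454, 2.1038) (14.9194, 7.3188)]  |A|=15.8731
9. canonical 3-gon: [(10.0846, 3.741) (16.7454, 2.1038) (14.9194, 7.3188)]
10. shoelace: 15.8731

Area of P2's cell: 15.8731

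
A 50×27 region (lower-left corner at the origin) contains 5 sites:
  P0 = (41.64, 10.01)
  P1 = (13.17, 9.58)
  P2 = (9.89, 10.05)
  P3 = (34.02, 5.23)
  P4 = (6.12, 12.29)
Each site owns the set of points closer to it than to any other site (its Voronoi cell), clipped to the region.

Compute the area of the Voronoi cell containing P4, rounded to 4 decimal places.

1. box [0,50]×[0,27]: [(0, 0) (50, 0) (50, 27) (0, 27)]
2. ⊥bis P4·P0 via (23.88,11.15): [(0, 0) (23.1643, 0) (24.8974, 27) (0, 27)]  |A|=648.8328
3. ⊥bis P4·P1 via (9.645,10.935): [(0, 0) (5.4416, 0) (15.8203, 27) (0, 27)]  |A|=287.0364
4. ⊥bis P4·P2 via (8.005,11.17): [(0, 0) (1.3682, 0) (12.9062, 19.4188) (15.8203, 27) (0, 27)]  |A|=247.4858
5. ⊥bis P4·P3 via (20.07,8.76): [(0, 0) (1.3682, 0) (12.9062, 19.4188) (15.8203, 27) (0, 27)]  |A|=247.4858
6. canonical 5-gon: [(0, 0) (1.3682, 0) (12.9062, 19.4188) (15.8203, 27) (0, 27)]
7. shoelace: 247.4858

Area of P4's cell: 247.4858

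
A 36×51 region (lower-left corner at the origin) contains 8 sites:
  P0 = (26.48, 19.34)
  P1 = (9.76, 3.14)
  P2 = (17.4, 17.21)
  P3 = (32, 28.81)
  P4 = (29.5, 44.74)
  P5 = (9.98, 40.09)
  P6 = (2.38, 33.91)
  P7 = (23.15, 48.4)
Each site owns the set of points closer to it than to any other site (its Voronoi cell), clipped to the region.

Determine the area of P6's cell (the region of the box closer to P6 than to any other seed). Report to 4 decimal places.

1. box [0,36]×[0,51]: [(0, 0) (36, 0) (36, 51) (0, 51)]
2. ⊥bis P6·P0 via (14.43,26.625): [(0, 2.7566) (29.1663, 51) (0, 51)]  |A|=703.5401
3. ⊥bis P6·P1 via (6.07,18.525): [(0, 17.0691) (10.1203, 19.4964) (29.1663, 51) (0, 51)]  |A|=631.1161
4. ⊥bis P6·P2 via (9.89,25.56): [(0, 17.0691) (0.6129, 17.2161) (18.4294, 33.2404) (29.1663, 51) (0, 51)]  |A|=575.2549
5. ⊥bis P6·P3 via (17.19,31.36): [(0, 17.0691) (0.6129, 17.2161) (17.346, 32.2659) (20.5716, 51) (0, 51)]  |A|=490.3593
6. ⊥bis P6·P4 via (15.94,39.325): [(0, 17.0691) (0.6129, 17.2161) (17.346, 32.2659) (17.7717, 34.7382) (11.2777, 51) (0, 51)]  |A|=414.7917
7. ⊥bis P6·P5 via (6.18,37): [(0, 44.6) (0, 17.0691) (0.6129, 17.2161) (13.1201, 28.4652)]  |A|=183.1323
8. ⊥bis P6·P7 via (12.765,41.155): [(0, 44.6) (0, 17.0691) (0.6129, 17.2161) (13.1201, 28.4652)]  |A|=183.1323
9. canonical 4-gon: [(0, 44.6) (0, 17.0691) (0.6129, 17.2161) (13.1201, 28.4652)]
10. shoelace: 183.1323

Area of P6's cell: 183.1323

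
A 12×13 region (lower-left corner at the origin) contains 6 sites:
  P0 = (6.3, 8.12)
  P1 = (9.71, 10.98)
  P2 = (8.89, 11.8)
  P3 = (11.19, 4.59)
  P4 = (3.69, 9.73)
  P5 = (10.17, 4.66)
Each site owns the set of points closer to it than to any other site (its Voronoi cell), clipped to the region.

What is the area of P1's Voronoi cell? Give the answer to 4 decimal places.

1. box [0,12]×[0,13]: [(0, 0) (12, 0) (12, 13) (0, 13)]
2. ⊥bis P1·P0 via (8.005,9.55): [(12, 4.7867) (12, 13) (5.1115, 13)]  |A|=28.2888
3. ⊥bis P1·P2 via (9.3,11.39): [(7.7564, 9.8464) (12, 4.7867) (12, 13) (10.91, 13)]  |A|=19.1456
4. ⊥bis P1·P3 via (10.45,7.785): [(7.7564, 9.8464) (9.6422, 7.5979) (12, 8.144) (12, 13) (10.91, 13)]  |A|=15.1878
5. ⊥bis P1·P4 via (6.7,10.355): [(7.7564, 9.8464) (9.6422, 7.5979) (12, 8.144) (12, 13) (10.91, 13)]  |A|=15.1878
6. ⊥bis P1·P5 via (9.94,7.82): [(7.7564, 9.8464) (9.4838, 7.7868) (10.9041, 7.8902) (12, 8.144) (12, 13) (10.91, 13)]  |A|=15.0455
7. canonical 6-gon: [(7.7564, 9.8464) (9.4838, 7.7868) (10.9041, 7.8902) (12, 8.144) (12, 13) (10.91, 13)]
8. shoelace: 15.0455

Area of P1's cell: 15.0455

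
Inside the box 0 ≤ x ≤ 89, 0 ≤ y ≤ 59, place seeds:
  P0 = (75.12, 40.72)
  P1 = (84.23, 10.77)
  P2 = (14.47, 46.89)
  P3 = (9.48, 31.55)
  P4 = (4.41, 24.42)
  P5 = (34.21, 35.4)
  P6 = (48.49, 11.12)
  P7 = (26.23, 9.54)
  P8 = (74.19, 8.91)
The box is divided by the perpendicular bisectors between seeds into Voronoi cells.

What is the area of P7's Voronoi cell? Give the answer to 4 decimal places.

1. box [0,89]×[0,59]: [(0, 0) (89, 0) (89, 59) (0, 59)]
2. ⊥bis P7·P0 via (50.675,25.13): [(0, 0) (66.7019, 0) (29.0741, 59) (0, 59)]  |A|=2825.3918
3. ⊥bis P7·P1 via (55.23,10.155): [(0, 0) (55.4454, 0) (55.0582, 18.2572) (29.0741, 59) (0, 59)]  |A|=2722.6356
4. ⊥bis P7·P2 via (20.35,28.215): [(0, 21.8076) (0, 0) (55.4454, 0) (55.0582, 18.2572) (43.9654, 35.6505)]  |A|=1565.6132
5. ⊥bis P7·P3 via (17.855,20.545): [(33.2855, 32.2879) (0, 6.957) (0, 0) (55.4454, 0) (55.0582, 18.2572) (43.9654, 35.6505)]  |A|=1318.459
6. ⊥bis P7·P4 via (15.32,16.98): [(33.2855, 32.2879) (17.6391, 20.3807) (3.7406, 0) (55.4454, 0) (55.0582, 18.2572) (43.9654, 35.6505)]  |A|=1218.9832
7. ⊥bis P7·P5 via (30.22,22.47): [(23.2221, 24.6294) (17.6391, 20.3807) (3.7406, 0) (55.4454, 0) (55.1319, 14.7826)]  |A|=898.4079
8. ⊥bis P7·P6 via (37.36,10.33): [(36.6389, 20.4892) (23.2221, 24.6294) (17.6391, 20.3807) (3.7406, 0) (38.0932, 0)]  |A|=584.8496
9. ⊥bis P7·P8 via (50.21,9.225): [(36.6389, 20.4892) (23.2221, 24.6294) (17.6391, 20.3807) (3.7406, 0) (38.0932, 0)]  |A|=584.8496
10. canonical 5-gon: [(36.6389, 20.4892) (23.2221, 24.6294) (17.6391, 20.3807) (3.7406, 0) (38.0932, 0)]
11. shoelace: 584.8496

Area of P7's cell: 584.8496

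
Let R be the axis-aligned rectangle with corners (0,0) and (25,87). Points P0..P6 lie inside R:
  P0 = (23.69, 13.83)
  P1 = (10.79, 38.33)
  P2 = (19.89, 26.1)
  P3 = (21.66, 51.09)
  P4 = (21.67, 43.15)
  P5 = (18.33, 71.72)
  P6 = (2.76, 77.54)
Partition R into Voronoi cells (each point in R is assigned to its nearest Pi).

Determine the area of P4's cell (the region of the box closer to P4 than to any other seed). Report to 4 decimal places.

1. box [0,25]×[0,87]: [(0, 0) (25, 0) (25, 87) (0, 87)]
2. ⊥bis P4·P0 via (22.68,28.49): [(0, 26.9275) (25, 28.6498) (25, 87) (0, 87)]  |A|=1480.2838
3. ⊥bis P4·P1 via (16.23,40.74): [(0, 77.3754) (21.6872, 28.4216) (25, 28.6498) (25, 87) (0, 87)]  |A|=933.2462
4. ⊥bis P4·P2 via (20.78,34.625): [(0, 77.3754) (18.8498, 34.8265) (25, 34.1844) (25, 87) (0, 87)]  |A|=905.2939
5. ⊥bis P4·P3 via (21.665,47.12): [(13.4082, 47.1096) (18.8498, 34.8265) (25, 34.1844) (25, 47.1242)]  |A|=111.0227
6. ⊥bis P4·P5 via (20,57.435): [(13.4082, 47.1096) (18.8498, 34.8265) (25, 34.1844) (25, 47.1242)]  |A|=111.0227
7. ⊥bis P4·P6 via (12.215,60.345): [(13.4082, 47.1096) (18.8498, 34.8265) (25, 34.1844) (25, 47.1242)]  |A|=111.0227
8. canonical 4-gon: [(13.4082, 47.1096) (18.8498, 34.8265) (25, 34.1844) (25, 47.1242)]
9. shoelace: 111.0227

Area of P4's cell: 111.0227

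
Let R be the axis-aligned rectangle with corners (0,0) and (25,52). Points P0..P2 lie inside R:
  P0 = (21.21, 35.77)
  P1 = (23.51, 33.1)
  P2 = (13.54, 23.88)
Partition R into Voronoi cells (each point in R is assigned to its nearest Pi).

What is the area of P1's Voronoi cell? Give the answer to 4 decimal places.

1. box [0,25]×[0,52]: [(0, 0) (25, 0) (25, 52) (0, 52)]
2. ⊥bis P1·P0 via (22.36,34.435): [(0, 15.1736) (0, 0) (25, 0) (25, 36.7092)]  |A|=648.5342
3. ⊥bis P1·P2 via (18.525,28.49): [(17.1654, 29.9602) (25, 21.4883) (25, 36.7092)]  |A|=59.6249
4. canonical 3-gon: [(17.1654, 29.9602) (25, 21.4883) (25, 36.7092)]
5. shoelace: 59.6249

Area of P1's cell: 59.6249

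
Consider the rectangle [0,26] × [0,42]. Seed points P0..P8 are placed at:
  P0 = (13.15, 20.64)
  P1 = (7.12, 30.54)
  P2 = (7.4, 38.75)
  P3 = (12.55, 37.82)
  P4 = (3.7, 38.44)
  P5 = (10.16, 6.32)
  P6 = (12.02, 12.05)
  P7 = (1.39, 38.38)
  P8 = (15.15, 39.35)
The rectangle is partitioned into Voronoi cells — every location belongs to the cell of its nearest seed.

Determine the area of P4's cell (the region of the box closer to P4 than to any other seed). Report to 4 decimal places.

Area of P4's cell: 24.3410

1. box [0,26]×[0,42]: [(0, 0) (26, 0) (26, 42) (0, 42)]
2. ⊥bis P4·P0 via (8.425,29.54): [(0, 25.0672) (26, 38.8705) (26, 42) (0, 42)]  |A|=260.8096
3. ⊥bis P4·P1 via (5.41,34.49): [(0, 32.1479) (22.7577, 42) (0, 42)]  |A|=112.1048
4. ⊥bis P4·P2 via (5.55,38.595): [(0, 32.1479) (5.877, 34.6922) (5.2647, 42) (0, 42)]  |A|=48.1871
5. ⊥bis P4·P3 via (8.125,38.13): [(0, 32.1479) (5.877, 34.6922) (5.2647, 42) (0, 42)]  |A|=48.1871
6. ⊥bis P4·P5 via (6.93,22.38): [(0, 32.1479) (5.877, 34.6922) (5.2647, 42) (0, 42)]  |A|=48.1871
7. ⊥bis P4·P6 via (7.86,25.245): [(0, 32.1479) (5.877, 34.6922) (5.2647, 42) (0, 42)]  |A|=48.1871
8. ⊥bis P4·P7 via (2.545,38.41): [(2.6775, 33.3071) (5.877, 34.6922) (5.2647, 42) (2.4518, 42)]  |A|=24.341
9. ⊥bis P4·P8 via (9.425,38.895): [(2.6775, 33.3071) (5.877, 34.6922) (5.2647, 42) (2.4518, 42)]  |A|=24.341
10. canonical 4-gon: [(2.6775, 33.3071) (5.877, 34.6922) (5.2647, 42) (2.4518, 42)]
11. shoelace: 24.341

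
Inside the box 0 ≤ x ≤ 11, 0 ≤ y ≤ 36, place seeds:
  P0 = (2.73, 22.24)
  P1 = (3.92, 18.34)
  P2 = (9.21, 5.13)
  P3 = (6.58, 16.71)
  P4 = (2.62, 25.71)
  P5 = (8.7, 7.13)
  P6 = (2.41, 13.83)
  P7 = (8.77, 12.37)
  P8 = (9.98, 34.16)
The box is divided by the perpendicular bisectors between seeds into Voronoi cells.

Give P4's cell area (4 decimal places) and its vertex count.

Area of P4's cell: 72.2398 (4 vertices)

1. box [0,11]×[0,36]: [(0, 0) (11, 0) (11, 36) (0, 36)]
2. ⊥bis P4·P0 via (2.675,23.975): [(0, 23.8902) (11, 24.2389) (11, 36) (0, 36)]  |A|=131.2899
3. ⊥bis P4·P1 via (3.27,22.025): [(0, 23.8902) (11, 24.2389) (11, 36) (0, 36)]  |A|=131.2899
4. ⊥bis P4·P2 via (5.915,15.42): [(0, 23.8902) (11, 24.2389) (11, 36) (0, 36)]  |A|=131.2899
5. ⊥bis P4·P3 via (4.6,21.21): [(0, 23.8902) (11, 24.2389) (11, 36) (0, 36)]  |A|=131.2899
6. ⊥bis P4·P5 via (5.66,16.42): [(0, 23.8902) (11, 24.2389) (11, 36) (0, 36)]  |A|=131.2899
7. ⊥bis P4·P6 via (2.515,19.77): [(0, 23.8902) (11, 24.2389) (11, 36) (0, 36)]  |A|=131.2899
8. ⊥bis P4·P7 via (5.695,19.04): [(0, 23.8902) (11, 24.2389) (11, 36) (0, 36)]  |A|=131.2899
9. ⊥bis P4·P8 via (6.3,29.935): [(0, 35.4223) (0, 23.8902) (11, 24.2389) (11, 25.8413)]  |A|=72.2398
10. canonical 4-gon: [(0, 35.4223) (0, 23.8902) (11, 24.2389) (11, 25.8413)]
11. shoelace: 72.2398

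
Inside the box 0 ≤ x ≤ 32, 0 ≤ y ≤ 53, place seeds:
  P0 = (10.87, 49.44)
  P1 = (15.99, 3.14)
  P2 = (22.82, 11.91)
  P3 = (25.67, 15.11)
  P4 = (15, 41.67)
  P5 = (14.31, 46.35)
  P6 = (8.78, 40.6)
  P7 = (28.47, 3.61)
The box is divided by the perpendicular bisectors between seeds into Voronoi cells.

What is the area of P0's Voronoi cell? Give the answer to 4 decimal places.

Area of P0's cell: 97.0527

1. box [0,32]×[0,53]: [(0, 0) (32, 0) (32, 53) (0, 53)]
2. ⊥bis P0·P1 via (13.43,26.29): [(0, 24.8049) (32, 28.3435) (32, 53) (0, 53)]  |A|=845.6256
3. ⊥bis P0·P2 via (16.845,30.675): [(0, 25.3114) (32, 35.5005) (32, 53) (0, 53)]  |A|=723.0099
4. ⊥bis P0·P3 via (18.27,32.275): [(0, 25.3114) (8.0989, 27.8901) (32, 38.1941) (32, 53) (0, 53)]  |A|=690.8198
5. ⊥bis P0·P4 via (12.935,45.555): [(0, 38.6796) (26.9417, 53) (0, 53)]  |A|=192.9074
6. ⊥bis P0·P5 via (12.59,47.895): [(0, 38.6796) (8.2523, 43.066) (17.1756, 53) (0, 53)]  |A|=144.3993
7. ⊥bis P0·P6 via (9.825,45.02): [(0, 47.3429) (9.9755, 44.9844) (17.1756, 53) (0, 53)]  |A|=97.0527
8. ⊥bis P0·P7 via (19.67,26.525): [(0, 47.3429) (9.9755, 44.9844) (17.1756, 53) (0, 53)]  |A|=97.0527
9. canonical 4-gon: [(0, 47.3429) (9.9755, 44.9844) (17.1756, 53) (0, 53)]
10. shoelace: 97.0527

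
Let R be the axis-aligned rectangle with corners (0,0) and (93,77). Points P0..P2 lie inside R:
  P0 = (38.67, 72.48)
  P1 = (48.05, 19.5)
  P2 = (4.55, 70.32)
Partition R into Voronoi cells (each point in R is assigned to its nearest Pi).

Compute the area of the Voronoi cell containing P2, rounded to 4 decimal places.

Area of P2's cell: 1007.0284

1. box [0,93]×[0,77]: [(0, 0) (93, 0) (93, 77) (0, 77)]
2. ⊥bis P2·P0 via (21.61,71.4): [(0, 0) (26.13, 0) (21.2555, 77) (0, 77)]  |A|=1824.343
3. ⊥bis P2·P1 via (26.3,44.91): [(0, 22.3982) (23.4419, 42.4635) (21.2555, 77) (0, 77)]  |A|=1007.0284
4. canonical 4-gon: [(0, 22.3982) (23.4419, 42.4635) (21.2555, 77) (0, 77)]
5. shoelace: 1007.0284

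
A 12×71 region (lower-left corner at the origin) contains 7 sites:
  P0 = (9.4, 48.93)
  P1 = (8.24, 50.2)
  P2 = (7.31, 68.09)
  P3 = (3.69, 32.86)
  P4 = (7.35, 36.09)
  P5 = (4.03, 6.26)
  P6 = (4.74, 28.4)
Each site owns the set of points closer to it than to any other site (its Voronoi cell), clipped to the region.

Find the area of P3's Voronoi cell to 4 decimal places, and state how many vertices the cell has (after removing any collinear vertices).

1. box [0,12]×[0,71]: [(0, 0) (12, 0) (12, 71) (0, 71)]
2. ⊥bis P3·P0 via (6.545,40.895): [(0, 43.2206) (0, 0) (12, 0) (12, 38.9567)]  |A|=493.0638
3. ⊥bis P3·P1 via (5.965,41.53): [(1.3491, 42.7412) (0, 43.0952) (0, 0) (12, 0) (12, 38.9567)]  |A|=492.9792
4. ⊥bis P3·P2 via (5.5,50.475): [(1.3491, 42.7412) (0, 43.0952) (0, 0) (12, 0) (12, 38.9567)]  |A|=492.9792
5. ⊥bis P3·P4 via (5.52,34.475): [(0, 40.7299) (0, 0) (12, 0) (12, 27.1323)]  |A|=407.1732
6. ⊥bis P3·P5 via (3.86,19.56): [(0, 40.7299) (0, 19.5107) (12, 19.664) (12, 27.1323)]  |A|=172.1249
7. ⊥bis P3·P6 via (4.215,30.63): [(8.105, 31.5458) (0, 40.7299) (0, 29.6377)]  |A|=44.9513
8. canonical 3-gon: [(8.105, 31.5458) (0, 40.7299) (0, 29.6377)]
9. shoelace: 44.9513

Area of P3's cell: 44.9513 (3 vertices)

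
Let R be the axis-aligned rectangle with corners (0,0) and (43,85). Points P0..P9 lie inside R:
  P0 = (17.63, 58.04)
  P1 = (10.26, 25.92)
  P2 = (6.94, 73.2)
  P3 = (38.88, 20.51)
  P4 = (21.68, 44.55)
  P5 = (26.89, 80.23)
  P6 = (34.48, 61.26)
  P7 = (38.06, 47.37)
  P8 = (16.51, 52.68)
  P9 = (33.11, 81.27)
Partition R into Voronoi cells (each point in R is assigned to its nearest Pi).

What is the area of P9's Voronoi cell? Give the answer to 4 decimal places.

1. box [0,43]×[0,85]: [(0, 0) (43, 0) (43, 85) (0, 85)]
2. ⊥bis P9·P0 via (25.37,69.655): [(43, 57.9067) (43, 85) (2.3426, 85)]  |A|=550.7712
3. ⊥bis P9·P1 via (21.685,53.595): [(43, 57.9067) (43, 85) (2.3426, 85)]  |A|=550.7712
4. ⊥bis P9·P2 via (20.025,77.235): [(21.5846, 72.1775) (43, 57.9067) (43, 85) (17.6305, 85)]  |A|=452.7568
5. ⊥bis P9·P3 via (35.995,50.89): [(21.5846, 72.1775) (43, 57.9067) (43, 85) (17.6305, 85)]  |A|=452.7568
6. ⊥bis P9·P4 via (27.395,62.91): [(21.5846, 72.1775) (42.5893, 58.1804) (43, 58.0526) (43, 85) (17.6305, 85)]  |A|=452.7268
7. ⊥bis P9·P5 via (30,80.75): [(32.6683, 64.7916) (42.5893, 58.1804) (43, 58.0526) (43, 85) (29.2894, 85)]  |A|=278.4649
8. ⊥bis P9·P6 via (33.795,71.265): [(31.6109, 71.1155) (43, 71.8952) (43, 85) (29.2894, 85)]  |A|=169.8084
9. ⊥bis P9·P7 via (35.585,64.32): [(31.6109, 71.1155) (43, 71.8952) (43, 85) (29.2894, 85)]  |A|=169.8084
10. ⊥bis P9·P8 via (24.81,66.975): [(31.6109, 71.1155) (43, 71.8952) (43, 85) (29.2894, 85)]  |A|=169.8084
11. canonical 4-gon: [(31.6109, 71.1155) (43, 71.8952) (43, 85) (29.2894, 85)]
12. shoelace: 169.8084

Area of P9's cell: 169.8084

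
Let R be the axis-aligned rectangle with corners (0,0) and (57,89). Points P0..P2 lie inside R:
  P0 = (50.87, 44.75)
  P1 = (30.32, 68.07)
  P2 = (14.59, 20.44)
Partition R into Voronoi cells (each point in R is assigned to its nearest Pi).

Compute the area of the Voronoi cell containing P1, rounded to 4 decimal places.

Area of P1's cell: 2067.6621

1. box [0,57]×[0,89]: [(0, 0) (57, 0) (57, 89) (0, 89)]
2. ⊥bis P1·P0 via (40.595,56.41): [(0, 20.637) (57, 70.8664) (57, 89) (0, 89)]  |A|=2465.1548
3. ⊥bis P1·P2 via (22.455,44.255): [(0, 51.6709) (25.6167, 43.2108) (57, 70.8664) (57, 89) (0, 89)]  |A|=2067.6621
4. canonical 5-gon: [(0, 51.6709) (25.6167, 43.2108) (57, 70.8664) (57, 89) (0, 89)]
5. shoelace: 2067.6621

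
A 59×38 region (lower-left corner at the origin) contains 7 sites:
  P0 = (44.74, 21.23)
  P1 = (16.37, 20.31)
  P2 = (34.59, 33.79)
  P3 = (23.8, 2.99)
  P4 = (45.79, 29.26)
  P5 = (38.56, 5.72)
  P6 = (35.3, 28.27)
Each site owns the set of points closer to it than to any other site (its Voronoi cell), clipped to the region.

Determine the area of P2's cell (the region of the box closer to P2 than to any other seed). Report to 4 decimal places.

1. box [0,59]×[0,38]: [(0, 0) (59, 0) (59, 38) (0, 38)]
2. ⊥bis P2·P0 via (39.665,27.51): [(0, 0) (5.6231, 0) (52.6457, 38) (0, 38)]  |A|=1107.1072
3. ⊥bis P2·P1 via (25.48,27.05): [(30.5747, 20.1639) (52.6457, 38) (17.3787, 38)]  |A|=314.5133
4. ⊥bis P2·P3 via (29.195,18.39): [(30.5747, 20.1639) (52.6457, 38) (17.3787, 38)]  |A|=314.5133
5. ⊥bis P2·P4 via (40.19,31.525): [(30.5747, 20.1639) (38.0325, 26.1907) (42.8089, 38) (17.3787, 38)]  |A|=256.4304
6. ⊥bis P2·P5 via (36.575,19.755): [(30.5747, 20.1639) (38.0325, 26.1907) (42.8089, 38) (17.3787, 38)]  |A|=256.4304
7. ⊥bis P2·P6 via (34.945,31.03): [(23.6137, 29.5725) (40.2666, 31.7145) (42.8089, 38) (17.3787, 38)]  |A|=156.7696
8. canonical 4-gon: [(23.6137, 29.5725) (40.2666, 31.7145) (42.8089, 38) (17.3787, 38)]
9. shoelace: 156.7696

Area of P2's cell: 156.7696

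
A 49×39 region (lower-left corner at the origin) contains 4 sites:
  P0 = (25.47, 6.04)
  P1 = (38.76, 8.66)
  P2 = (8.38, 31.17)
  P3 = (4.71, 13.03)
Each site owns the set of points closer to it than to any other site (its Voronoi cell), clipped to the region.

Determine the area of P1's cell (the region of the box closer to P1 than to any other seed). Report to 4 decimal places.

Area of P1's cell: 677.2682

1. box [0,49]×[0,39]: [(0, 0) (49, 0) (49, 39) (0, 39)]
2. ⊥bis P1·P0 via (32.115,7.35): [(33.564, 0) (49, 0) (49, 39) (25.8755, 39)]  |A|=751.9301
3. ⊥bis P1·P2 via (23.57,19.915): [(28.3627, 26.3834) (33.564, 0) (49, 0) (49, 39) (37.711, 39)]  |A|=677.2682
4. ⊥bis P1·P3 via (21.735,10.845): [(28.3627, 26.3834) (33.564, 0) (49, 0) (49, 39) (37.711, 39)]  |A|=677.2682
5. canonical 5-gon: [(28.3627, 26.3834) (33.564, 0) (49, 0) (49, 39) (37.711, 39)]
6. shoelace: 677.2682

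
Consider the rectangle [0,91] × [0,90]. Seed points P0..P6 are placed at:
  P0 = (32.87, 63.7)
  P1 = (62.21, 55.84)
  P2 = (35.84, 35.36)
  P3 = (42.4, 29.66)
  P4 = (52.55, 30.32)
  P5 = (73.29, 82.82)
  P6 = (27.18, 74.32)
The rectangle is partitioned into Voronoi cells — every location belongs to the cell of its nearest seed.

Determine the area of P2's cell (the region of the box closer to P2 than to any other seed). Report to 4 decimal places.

Area of P2's cell: 1524.7700

1. box [0,91]×[0,90]: [(0, 0) (91, 0) (91, 90) (0, 90)]
2. ⊥bis P2·P0 via (34.355,49.53): [(0, 45.9296) (0, 0) (91, 0) (91, 55.4663)]  |A|=4613.5165
3. ⊥bis P2·P1 via (49.025,45.6): [(45.0984, 50.6559) (0, 45.9296) (0, 0) (84.4398, 0)]  |A|=3174.3628
4. ⊥bis P2·P3 via (39.12,32.51): [(49.7183, 44.7073) (45.0984, 50.6559) (0, 45.9296) (0, 0) (10.872, 0)]  |A|=1529.8528
5. ⊥bis P2·P4 via (44.195,32.84): [(46.7408, 41.2806) (48.3181, 46.5102) (45.0984, 50.6559) (0, 45.9296) (0, 0) (10.872, 0)]  |A|=1524.77
6. ⊥bis P2·P5 via (54.565,59.09): [(46.7408, 41.2806) (48.3181, 46.5102) (45.0984, 50.6559) (0, 45.9296) (0, 0) (10.872, 0)]  |A|=1524.77
7. ⊥bis P2·P6 via (31.51,54.84): [(46.7408, 41.2806) (48.3181, 46.5102) (45.0984, 50.6559) (0, 45.9296) (0, 0) (10.872, 0)]  |A|=1524.77
8. canonical 6-gon: [(46.7408, 41.2806) (48.3181, 46.5102) (45.0984, 50.6559) (0, 45.9296) (0, 0) (10.872, 0)]
9. shoelace: 1524.77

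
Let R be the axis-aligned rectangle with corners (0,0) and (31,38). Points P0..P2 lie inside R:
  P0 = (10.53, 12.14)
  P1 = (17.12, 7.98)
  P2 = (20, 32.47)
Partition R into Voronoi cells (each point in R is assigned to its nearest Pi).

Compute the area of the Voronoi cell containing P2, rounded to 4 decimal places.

1. box [0,31]×[0,38]: [(0, 0) (31, 0) (31, 38) (0, 38)]
2. ⊥bis P2·P0 via (15.265,22.305): [(0, 29.4157) (31, 14.9754) (31, 38) (0, 38)]  |A|=489.9385
3. ⊥bis P2·P1 via (18.56,20.225): [(0, 29.4157) (20.1255, 20.0409) (31, 18.7621) (31, 38) (0, 38)]  |A|=469.3495
4. canonical 5-gon: [(0, 29.4157) (20.1255, 20.0409) (31, 18.7621) (31, 38) (0, 38)]
5. shoelace: 469.3495

Area of P2's cell: 469.3495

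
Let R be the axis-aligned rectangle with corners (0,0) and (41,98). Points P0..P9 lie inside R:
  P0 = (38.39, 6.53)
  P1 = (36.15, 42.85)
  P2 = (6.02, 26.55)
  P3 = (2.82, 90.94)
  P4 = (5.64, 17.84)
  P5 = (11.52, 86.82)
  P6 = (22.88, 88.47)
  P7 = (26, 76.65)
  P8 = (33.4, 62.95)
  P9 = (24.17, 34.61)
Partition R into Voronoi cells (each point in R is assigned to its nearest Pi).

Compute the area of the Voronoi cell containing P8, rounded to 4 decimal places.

1. box [0,41]×[0,98]: [(0, 0) (41, 0) (41, 98) (0, 98)]
2. ⊥bis P8·P0 via (35.895,34.74): [(0, 31.5653) (41, 35.1915) (41, 98) (0, 98)]  |A|=2649.4853
3. ⊥bis P8·P1 via (34.775,52.9): [(0, 48.1422) (41, 53.7517) (41, 98) (0, 98)]  |A|=1929.1749
4. ⊥bis P8·P2 via (19.71,44.75): [(0, 59.5758) (12.861, 49.9018) (41, 53.7517) (41, 98) (0, 98)]  |A|=1855.6513
5. ⊥bis P8·P3 via (18.11,76.945): [(1.31, 58.5904) (12.861, 49.9018) (41, 53.7517) (41, 98) (37.3817, 98)]  |A|=1093.8848
6. ⊥bis P8·P4 via (19.52,40.395): [(1.31, 58.5904) (12.861, 49.9018) (41, 53.7517) (41, 98) (37.3817, 98)]  |A|=1093.8848
7. ⊥bis P8·P5 via (22.46,74.885): [(3.1629, 57.1967) (12.861, 49.9018) (41, 53.7517) (41, 91.8794)]  |A|=842.6233
8. ⊥bis P8·P6 via (28.14,75.71): [(19.4536, 72.1292) (3.1629, 57.1967) (12.861, 49.9018) (41, 53.7517) (41, 81.0112)]  |A|=725.5388
9. ⊥bis P8·P7 via (29.7,69.8): [(4.502, 56.1894) (12.861, 49.9018) (41, 53.7517) (41, 75.9036)]  |A|=508.805
10. ⊥bis P8·P9 via (28.785,48.78): [(5.0786, 56.5009) (21.6489, 51.1041) (41, 53.7517) (41, 75.9036)]  |A|=472.0159
11. canonical 4-gon: [(5.0786, 56.5009) (21.6489, 51.1041) (41, 53.7517) (41, 75.9036)]
12. shoelace: 472.0159

Area of P8's cell: 472.0159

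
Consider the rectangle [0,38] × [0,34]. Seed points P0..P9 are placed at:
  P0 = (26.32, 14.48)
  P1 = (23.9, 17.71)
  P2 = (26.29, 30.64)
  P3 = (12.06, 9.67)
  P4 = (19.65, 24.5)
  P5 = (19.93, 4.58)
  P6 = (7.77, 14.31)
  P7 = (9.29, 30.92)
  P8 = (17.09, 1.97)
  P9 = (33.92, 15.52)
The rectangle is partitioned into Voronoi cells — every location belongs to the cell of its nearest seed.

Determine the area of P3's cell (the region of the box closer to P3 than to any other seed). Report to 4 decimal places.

1. box [0,38]×[0,34]: [(0, 0) (38, 0) (38, 34) (0, 34)]
2. ⊥bis P3·P0 via (19.19,12.075): [(0, 0) (23.263, 0) (11.7945, 34) (0, 34)]  |A|=595.9779
3. ⊥bis P3·P1 via (17.98,13.69): [(0, 0) (23.263, 0) (19.3019, 11.7434) (4.1884, 34) (0, 34)]  |A|=511.3346
4. ⊥bis P3·P2 via (19.175,20.155): [(0, 33.1669) (0, 0) (23.263, 0) (19.3019, 11.7434) (8.8169, 27.1839)]  |A|=493.3876
5. ⊥bis P3·P4 via (15.855,17.085): [(0, 25.1996) (0, 0) (23.263, 0) (19.3019, 11.7434) (15.5785, 17.2265)]  |A|=407.6588
6. ⊥bis P3·P5 via (15.995,7.125): [(0, 25.1996) (0, 0) (11.3868, 0) (19.138, 11.9846) (15.5785, 17.2265)]  |A|=336.0089
7. ⊥bis P3·P6 via (9.915,11.99): [(0, 2.8229) (0, 0) (11.3868, 0) (19.138, 11.9846) (15.5786, 17.2264)]  |A|=161.7095
8. ⊥bis P3·P7 via (10.675,20.295): [(0, 2.8229) (0, 0) (11.3868, 0) (19.138, 11.9846) (15.5786, 17.2264)]  |A|=161.7095
9. ⊥bis P3·P8 via (14.575,5.82): [(0, 2.8229) (0, 0) (5.6657, 0) (15.5724, 6.4715) (19.138, 11.9846) (15.5786, 17.2264)]  |A|=143.1972
10. ⊥bis P3·P9 via (22.99,12.595): [(0, 2.8229) (0, 0) (5.6657, 0) (15.5724, 6.4715) (19.138, 11.9846) (15.5786, 17.2264)]  |A|=143.1972
11. canonical 6-gon: [(0, 2.8229) (0, 0) (5.6657, 0) (15.5724, 6.4715) (19.138, 11.9846) (15.5786, 17.2264)]
12. shoelace: 143.1972

Area of P3's cell: 143.1972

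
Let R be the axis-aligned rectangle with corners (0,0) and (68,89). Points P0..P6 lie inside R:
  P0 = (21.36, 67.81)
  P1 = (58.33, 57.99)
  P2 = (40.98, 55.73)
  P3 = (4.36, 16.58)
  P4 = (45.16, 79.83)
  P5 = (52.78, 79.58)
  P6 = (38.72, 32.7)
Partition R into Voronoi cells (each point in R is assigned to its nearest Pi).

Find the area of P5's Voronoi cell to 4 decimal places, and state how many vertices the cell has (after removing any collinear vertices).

1. box [0,68]×[0,89]: [(0, 0) (68, 0) (68, 89) (0, 89)]
2. ⊥bis P5·P0 via (37.07,73.695): [(64.6763, 0) (68, 0) (68, 89) (31.3367, 89)]  |A|=1779.4206
3. ⊥bis P5·P1 via (55.555,68.785): [(40.3714, 64.8819) (68, 71.9842) (68, 89) (31.3367, 89)]  |A|=677.187
4. ⊥bis P5·P2 via (46.88,67.655): [(37.6155, 72.2387) (48.3431, 66.9311) (68, 71.9842) (68, 89) (31.3367, 89)]  |A|=645.04
5. ⊥bis P5·P3 via (28.57,48.08): [(37.6155, 72.2387) (48.3431, 66.9311) (68, 71.9842) (68, 89) (31.3367, 89)]  |A|=645.04
6. ⊥bis P5·P4 via (48.97,79.705): [(48.5527, 66.985) (68, 71.9842) (68, 89) (49.275, 89)]  |A|=371.5727
7. ⊥bis P5·P6 via (45.75,56.14): [(48.5527, 66.985) (68, 71.9842) (68, 89) (49.275, 89)]  |A|=371.5727
8. canonical 4-gon: [(48.5527, 66.985) (68, 71.9842) (68, 89) (49.275, 89)]
9. shoelace: 371.5727

Area of P5's cell: 371.5727 (4 vertices)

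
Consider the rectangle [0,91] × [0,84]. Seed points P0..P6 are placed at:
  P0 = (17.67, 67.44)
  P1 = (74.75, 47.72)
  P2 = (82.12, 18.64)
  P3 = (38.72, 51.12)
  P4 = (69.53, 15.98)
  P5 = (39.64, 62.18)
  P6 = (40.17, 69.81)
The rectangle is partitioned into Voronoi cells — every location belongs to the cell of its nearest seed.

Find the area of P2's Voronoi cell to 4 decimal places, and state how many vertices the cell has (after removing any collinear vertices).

1. box [0,91]×[0,84]: [(0, 0) (91, 0) (91, 84) (0, 84)]
2. ⊥bis P2·P0 via (49.895,43.04): [(17.3061, 0) (91, 0) (91, 84) (80.9089, 84)]  |A|=3518.9669
3. ⊥bis P2·P1 via (78.435,33.18): [(33.8791, 21.8878) (17.3061, 0) (91, 0) (91, 36.3645)]  |A|=1845.0842
4. ⊥bis P2·P3 via (60.42,34.88): [(54.6333, 27.1477) (34.3163, 0) (91, 0) (91, 36.3645)]  |A|=1430.6455
5. ⊥bis P2·P4 via (75.825,17.31): [(72.7751, 31.7456) (79.4822, 0) (91, 0) (91, 36.3645)]  |A|=514.1887
6. ⊥bis P2·P5 via (60.88,40.41): [(72.7751, 31.7456) (79.4822, 0) (91, 0) (91, 36.3645)]  |A|=514.1887
7. ⊥bis P2·P6 via (61.145,44.225): [(72.7751, 31.7456) (79.4822, 0) (91, 0) (91, 36.3645)]  |A|=514.1887
8. canonical 4-gon: [(72.7751, 31.7456) (79.4822, 0) (91, 0) (91, 36.3645)]
9. shoelace: 514.1887

Area of P2's cell: 514.1887 (4 vertices)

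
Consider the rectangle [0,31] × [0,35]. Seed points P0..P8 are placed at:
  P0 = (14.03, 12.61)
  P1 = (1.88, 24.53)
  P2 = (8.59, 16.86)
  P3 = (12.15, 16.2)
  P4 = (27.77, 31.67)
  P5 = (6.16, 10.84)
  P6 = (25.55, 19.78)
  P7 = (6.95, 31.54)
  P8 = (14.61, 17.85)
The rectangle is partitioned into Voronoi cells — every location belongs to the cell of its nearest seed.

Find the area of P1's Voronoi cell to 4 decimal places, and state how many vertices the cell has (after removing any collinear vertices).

1. box [0,31]×[0,35]: [(0, 0) (31, 0) (31, 35) (0, 35)]
2. ⊥bis P1·P0 via (7.955,18.57): [(0, 10.4615) (24.074, 35) (0, 35)]  |A|=295.3696
3. ⊥bis P1·P2 via (5.235,20.695): [(0, 16.1152) (21.5866, 35) (0, 35)]  |A|=203.8292
4. ⊥bis P1·P3 via (7.015,20.365): [(0, 16.1152) (12.2857, 26.8632) (18.8855, 35) (0, 35)]  |A|=192.8398
5. ⊥bis P1·P4 via (14.825,28.1): [(0, 16.1152) (12.2857, 26.8632) (14.4352, 29.5133) (12.9221, 35) (0, 35)]  |A|=176.4804
6. ⊥bis P1·P5 via (4.02,17.685): [(0, 16.4282) (0.5567, 16.6022) (12.2857, 26.8632) (14.4352, 29.5133) (12.9221, 35) (0, 35)]  |A|=176.3932
7. ⊥bis P1·P6 via (13.715,22.155): [(0, 16.4282) (0.5567, 16.6022) (12.2857, 26.8632) (14.4352, 29.5133) (12.9221, 35) (0, 35)]  |A|=176.3932
8. ⊥bis P1·P7 via (4.415,28.035): [(0, 31.2282) (0, 16.4282) (0.5567, 16.6022) (9.4569, 24.3885)]  |A|=71.3734
9. ⊥bis P1·P8 via (8.245,21.19): [(0, 31.2282) (0, 16.4282) (0.5567, 16.6022) (9.4569, 24.3885)]  |A|=71.3734
10. canonical 4-gon: [(0, 31.2282) (0, 16.4282) (0.5567, 16.6022) (9.4569, 24.3885)]
11. shoelace: 71.3734

Area of P1's cell: 71.3734 (4 vertices)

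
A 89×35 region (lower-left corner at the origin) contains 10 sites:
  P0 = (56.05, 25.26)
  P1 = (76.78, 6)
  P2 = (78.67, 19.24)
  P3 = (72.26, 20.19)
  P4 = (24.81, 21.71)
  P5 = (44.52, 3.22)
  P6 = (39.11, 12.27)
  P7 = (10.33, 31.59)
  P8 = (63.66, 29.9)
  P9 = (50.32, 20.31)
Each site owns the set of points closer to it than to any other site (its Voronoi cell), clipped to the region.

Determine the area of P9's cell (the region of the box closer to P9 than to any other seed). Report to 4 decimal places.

1. box [0,89]×[0,35]: [(0, 0) (89, 0) (89, 35) (0, 35)]
2. ⊥bis P9·P0 via (53.185,22.785): [(0, 0) (72.8684, 0) (42.6328, 35) (0, 35)]  |A|=2021.2702
3. ⊥bis P9·P1 via (63.55,13.155): [(0, 0) (56.4356, 0) (62.7623, 11.6985) (42.6328, 35) (0, 35)]  |A|=1925.1503
4. ⊥bis P9·P2 via (64.495,19.775): [(0, 0) (56.4356, 0) (62.7623, 11.6985) (42.6328, 35) (0, 35)]  |A|=1925.1503
5. ⊥bis P9·P3 via (61.29,20.25): [(0, 0) (56.4356, 0) (61.2277, 8.861) (61.2528, 13.4459) (42.6328, 35) (0, 35)]  |A|=1921.6678
6. ⊥bis P9·P4 via (37.565,21.01): [(36.412, 0) (56.4356, 0) (61.2277, 8.861) (61.2528, 13.4459) (42.6328, 35) (38.3328, 35)]  |A|=613.6348
7. ⊥bis P9·P5 via (47.42,11.765): [(37.2471, 15.2175) (60.4134, 7.3553) (61.2277, 8.861) (61.2528, 13.4459) (42.6328, 35) (38.3328, 35)]  |A|=360.4456
8. ⊥bis P9·P6 via (44.715,16.29): [(37.8326, 25.886) (48.1343, 11.5226) (60.4134, 7.3553) (61.2277, 8.861) (61.2528, 13.4459) (42.6328, 35) (38.3328, 35)]  |A|=301.2891
9. ⊥bis P9·P7 via (30.325,25.95): [(37.8326, 25.886) (48.1343, 11.5226) (60.4134, 7.3553) (61.2277, 8.861) (61.2528, 13.4459) (42.6328, 35) (38.3328, 35)]  |A|=301.2891
10. ⊥bis P9·P8 via (56.99,25.105): [(37.8326, 25.886) (48.1343, 11.5226) (60.4134, 7.3553) (61.2277, 8.861) (61.2528, 13.4459) (42.6328, 35) (38.3328, 35)]  |A|=301.2891
11. canonical 7-gon: [(37.8326, 25.886) (48.1343, 11.5226) (60.4134, 7.3553) (61.2277, 8.861) (61.2528, 13.4459) (42.6328, 35) (38.3328, 35)]
12. shoelace: 301.2891

Area of P9's cell: 301.2891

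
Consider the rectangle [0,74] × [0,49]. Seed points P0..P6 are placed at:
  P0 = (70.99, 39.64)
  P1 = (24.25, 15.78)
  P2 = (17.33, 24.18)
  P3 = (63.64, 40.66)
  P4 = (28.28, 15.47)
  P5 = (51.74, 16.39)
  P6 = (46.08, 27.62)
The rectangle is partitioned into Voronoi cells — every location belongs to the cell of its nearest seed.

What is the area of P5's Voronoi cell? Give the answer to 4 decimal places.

1. box [0,74]×[0,49]: [(0, 0) (74, 0) (74, 49) (0, 49)]
2. ⊥bis P5·P0 via (61.365,28.015): [(0, 0) (74, 0) (74, 17.5538) (36.0195, 49) (0, 49)]  |A|=3028.8278
3. ⊥bis P5·P1 via (37.995,16.085): [(38.3519, 0) (74, 0) (74, 17.5538) (37.2879, 47.9498)]  |A|=1176.8763
4. ⊥bis P5·P2 via (34.535,20.285): [(37.6013, 33.8293) (38.3519, 0) (74, 0) (74, 17.5538) (40.2439, 45.5024)]  |A|=1156.3898
5. ⊥bis P5·P3 via (57.69,28.525): [(38.5275, 37.9207) (37.6013, 33.8293) (38.3519, 0) (74, 0) (74, 17.5538) (65.1913, 24.847)]  |A|=1044.092
6. ⊥bis P5·P4 via (40.01,15.93): [(39.1598, 37.6107) (40.6347, 0) (74, 0) (74, 17.5538) (65.1913, 24.847)]  |A|=971.9454
7. ⊥bis P5·P6 via (48.91,22.005): [(59.7968, 27.492) (39.9489, 17.4885) (40.6347, 0) (74, 0) (74, 17.5538) (65.1913, 24.847)]  |A|=768.3073
8. canonical 6-gon: [(59.7968, 27.492) (39.9489, 17.4885) (40.6347, 0) (74, 0) (74, 17.5538) (65.1913, 24.847)]
9. shoelace: 768.3073

Area of P5's cell: 768.3073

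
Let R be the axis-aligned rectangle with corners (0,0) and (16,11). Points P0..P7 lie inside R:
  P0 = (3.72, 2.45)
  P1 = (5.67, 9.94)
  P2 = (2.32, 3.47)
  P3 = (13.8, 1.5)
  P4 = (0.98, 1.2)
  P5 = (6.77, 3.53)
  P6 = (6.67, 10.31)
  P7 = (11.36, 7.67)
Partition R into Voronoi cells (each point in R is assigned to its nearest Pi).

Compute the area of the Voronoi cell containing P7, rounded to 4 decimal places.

1. box [0,16]×[0,11]: [(0, 0) (16, 0) (16, 11) (0, 11)]
2. ⊥bis P7·P0 via (7.54,5.06): [(10.9972, 0) (16, 0) (16, 11) (3.4815, 11)]  |A|=96.3669
3. ⊥bis P7·P1 via (8.515,8.805): [(7.2123, 5.5396) (10.9972, 0) (16, 0) (16, 11) (9.3907, 11)]  |A|=80.2338
4. ⊥bis P7·P2 via (6.84,5.57): [(7.2123, 5.5396) (10.9972, 0) (16, 0) (16, 11) (9.3907, 11)]  |A|=80.2338
5. ⊥bis P7·P3 via (12.58,4.585): [(7.2123, 5.5396) (8.8676, 3.1169) (16, 5.9375) (16, 11) (9.3907, 11)]  |A|=51.263
6. ⊥bis P7·P4 via (6.17,4.435): [(7.2123, 5.5396) (8.8676, 3.1169) (16, 5.9375) (16, 11) (9.3907, 11)]  |A|=51.263
7. ⊥bis P7·P5 via (9.065,5.6): [(7.7972, 7.0057) (10.6639, 3.8273) (16, 5.9375) (16, 11) (9.3907, 11)]  |A|=45.4683
8. ⊥bis P7·P6 via (9.015,8.99): [(7.8593, 6.9368) (10.6639, 3.8273) (16, 5.9375) (16, 11) (10.1464, 11)]  |A|=43.754
9. canonical 5-gon: [(7.8593, 6.9368) (10.6639, 3.8273) (16, 5.9375) (16, 11) (10.1464, 11)]
10. shoelace: 43.754

Area of P7's cell: 43.7540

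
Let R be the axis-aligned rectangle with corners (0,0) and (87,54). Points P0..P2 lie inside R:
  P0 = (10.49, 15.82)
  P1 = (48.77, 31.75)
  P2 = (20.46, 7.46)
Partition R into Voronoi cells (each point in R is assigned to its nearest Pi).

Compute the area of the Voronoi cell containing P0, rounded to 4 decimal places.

1. box [0,87]×[0,54]: [(0, 0) (87, 0) (87, 54) (0, 54)]
2. ⊥bis P0·P1 via (29.63,23.785): [(0, 0) (39.528, 0) (17.0562, 54) (0, 54)]  |A|=1527.7732
3. ⊥bis P0·P2 via (15.475,11.64): [(0, 0) (5.7147, 0) (28.3128, 26.9502) (17.0562, 54) (0, 54)]  |A|=1072.1357
4. canonical 5-gon: [(0, 0) (5.7147, 0) (28.3128, 26.9502) (17.0562, 54) (0, 54)]
5. shoelace: 1072.1357

Area of P0's cell: 1072.1357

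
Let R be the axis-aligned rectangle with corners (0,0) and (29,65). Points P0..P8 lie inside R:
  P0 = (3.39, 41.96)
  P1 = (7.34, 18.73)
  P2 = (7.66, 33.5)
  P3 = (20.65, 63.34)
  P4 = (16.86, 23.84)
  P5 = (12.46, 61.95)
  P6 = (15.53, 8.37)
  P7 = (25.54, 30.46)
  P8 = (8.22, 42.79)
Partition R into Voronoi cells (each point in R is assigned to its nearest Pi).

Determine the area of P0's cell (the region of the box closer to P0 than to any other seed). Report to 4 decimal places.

1. box [0,29]×[0,65]: [(0, 0) (29, 0) (29, 65) (0, 65)]
2. ⊥bis P0·P1 via (5.365,30.345): [(0, 29.4327) (29, 34.3639) (29, 65) (0, 65)]  |A|=959.9492
3. ⊥bis P0·P2 via (5.525,37.73): [(0, 34.9414) (29, 49.5785) (29, 65) (0, 65)]  |A|=659.4619
4. ⊥bis P0·P3 via (12.02,52.65): [(0, 62.3537) (0, 34.9414) (20.8931, 45.4867)]  |A|=286.3649
5. ⊥bis P0·P4 via (10.125,32.9): [(0, 62.3537) (0, 34.9414) (20.8931, 45.4867)]  |A|=286.3649
6. ⊥bis P0·P5 via (7.925,51.955): [(19.2407, 46.8208) (0, 55.5508) (0, 34.9414) (20.8931, 45.4867)]  |A|=220.9185
7. ⊥bis P0·P6 via (9.46,25.165): [(19.2407, 46.8208) (0, 55.5508) (0, 34.9414) (20.8931, 45.4867)]  |A|=220.9185
8. ⊥bis P0·P7 via (14.465,36.21): [(19.7574, 46.4036) (19.2407, 46.8208) (0, 55.5508) (0, 34.9414) (18.709, 44.3843)]  |A|=219.2912
9. ⊥bis P0·P8 via (5.805,42.375): [(3.8403, 53.8084) (0, 55.5508) (0, 34.9414) (6.5172, 38.2308)]  |A|=94.7362
10. canonical 4-gon: [(3.8403, 53.8084) (0, 55.5508) (0, 34.9414) (6.5172, 38.2308)]
11. shoelace: 94.7362

Area of P0's cell: 94.7362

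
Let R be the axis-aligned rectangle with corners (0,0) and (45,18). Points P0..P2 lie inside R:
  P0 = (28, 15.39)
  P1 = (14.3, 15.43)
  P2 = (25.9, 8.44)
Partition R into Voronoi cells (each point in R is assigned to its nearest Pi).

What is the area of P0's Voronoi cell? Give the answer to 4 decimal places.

Area of P0's cell: 189.2615

1. box [0,45]×[0,18]: [(0, 0) (45, 0) (45, 18) (0, 18)]
2. ⊥bis P0·P1 via (21.15,15.41): [(21.105, 0) (45, 0) (45, 18) (21.1576, 18)]  |A|=429.6369
3. ⊥bis P0·P2 via (26.95,11.915): [(21.1449, 13.6691) (45, 6.461) (45, 18) (21.1576, 18)]  |A|=189.2615
4. canonical 4-gon: [(21.1449, 13.6691) (45, 6.461) (45, 18) (21.1576, 18)]
5. shoelace: 189.2615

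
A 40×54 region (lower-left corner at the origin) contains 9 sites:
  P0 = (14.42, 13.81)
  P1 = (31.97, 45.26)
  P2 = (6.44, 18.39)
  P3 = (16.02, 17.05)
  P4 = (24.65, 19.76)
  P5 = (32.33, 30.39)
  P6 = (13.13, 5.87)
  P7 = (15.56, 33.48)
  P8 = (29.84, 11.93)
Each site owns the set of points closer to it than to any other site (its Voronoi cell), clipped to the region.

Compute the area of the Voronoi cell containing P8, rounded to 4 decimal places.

1. box [0,40]×[0,54]: [(0, 0) (40, 0) (40, 54) (0, 54)]
2. ⊥bis P8·P0 via (22.13,12.87): [(20.5609, 0) (40, 0) (40, 54) (27.1446, 54)]  |A|=871.9529
3. ⊥bis P8·P1 via (30.905,28.595): [(24.1002, 29.0299) (20.5609, 0) (40, 0) (40, 28.0138)]  |A|=504.864
4. ⊥bis P8·P2 via (18.14,15.16): [(24.1002, 29.0299) (20.5609, 0) (40, 0) (40, 28.0138)]  |A|=504.864
5. ⊥bis P8·P3 via (22.93,14.49): [(28.2192, 28.7666) (22.032, 12.0661) (20.5609, 0) (40, 0) (40, 28.0138)]  |A|=469.655
6. ⊥bis P8·P4 via (27.245,15.845): [(22.1909, 12.495) (22.032, 12.0661) (20.5609, 0) (40, 0) (40, 24.2995)]  |A|=338.4645
7. ⊥bis P8·P5 via (31.085,21.16): [(34.557, 20.6917) (22.1909, 12.495) (22.032, 12.0661) (20.5609, 0) (40, 0) (40, 19.9575)]  |A|=326.6479
8. ⊥bis P8·P6 via (21.485,8.9): [(34.557, 20.6917) (22.1909, 12.495) (22.032, 12.0661) (21.6055, 8.5678) (24.7126, 0) (40, 0) (40, 19.9575)]  |A|=308.8622
9. ⊥bis P8·P7 via (22.7,22.705): [(34.557, 20.6917) (22.1909, 12.495) (22.032, 12.0661) (21.6055, 8.5678) (24.7126, 0) (40, 0) (40, 19.9575)]  |A|=308.8622
10. canonical 7-gon: [(34.557, 20.6917) (22.1909, 12.495) (22.032, 12.0661) (21.6055, 8.5678) (24.7126, 0) (40, 0) (40, 19.9575)]
11. shoelace: 308.8622

Area of P8's cell: 308.8622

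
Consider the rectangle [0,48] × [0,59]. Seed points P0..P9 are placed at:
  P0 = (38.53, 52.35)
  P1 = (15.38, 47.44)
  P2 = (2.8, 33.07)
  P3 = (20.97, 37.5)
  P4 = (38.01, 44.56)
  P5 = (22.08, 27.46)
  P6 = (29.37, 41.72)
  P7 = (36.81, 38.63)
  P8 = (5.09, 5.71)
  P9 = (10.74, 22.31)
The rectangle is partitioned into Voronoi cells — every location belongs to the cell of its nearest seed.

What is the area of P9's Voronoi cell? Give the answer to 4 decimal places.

1. box [0,48]×[0,59]: [(0, 0) (48, 0) (48, 59) (0, 59)]
2. ⊥bis P9·P0 via (24.635,37.33): [(0, 0) (48, 0) (48, 15.715) (1.2105, 59) (0, 59)]  |A|=1819.3593
3. ⊥bis P9·P1 via (13.06,34.875): [(0, 37.2864) (0, 0) (48, 0) (48, 15.715) (30.8368, 31.5927)]  |A|=1467.9816
4. ⊥bis P9·P2 via (6.77,27.69): [(15.817, 34.3659) (0, 22.6943) (0, 0) (48, 0) (48, 15.715) (30.8368, 31.5927)]  |A|=1352.58
5. ⊥bis P9·P3 via (15.855,29.905): [(12.6745, 32.047) (0, 22.6943) (0, 0) (48, 0) (48, 8.2563)]  |A|=1058.7765
6. ⊥bis P9·P4 via (24.375,33.435): [(41.1603, 12.8627) (12.6745, 32.047) (0, 22.6943) (0, 0) (48, 0) (48, 4.4798)]  |A|=1045.8612
7. ⊥bis P9·P5 via (16.41,24.885): [(13.3702, 31.5784) (12.6745, 32.047) (0, 22.6943) (0, 0) (27.7114, 0)]  |A|=595.478
8. ⊥bis P9·P6 via (20.055,32.015): [(13.3702, 31.5784) (12.6745, 32.047) (0, 22.6943) (0, 0) (27.7114, 0)]  |A|=595.478
9. ⊥bis P9·P7 via (23.775,30.47): [(13.3702, 31.5784) (12.6745, 32.047) (0, 22.6943) (0, 0) (27.7114, 0)]  |A|=595.478
10. ⊥bis P9·P8 via (7.915,14.01): [(23.805, 8.6017) (13.3702, 31.5784) (12.6745, 32.047) (0, 22.6943) (0, 16.704)]  |A|=277.4772
11. canonical 5-gon: [(23.805, 8.6017) (13.3702, 31.5784) (12.6745, 32.047) (0, 22.6943) (0, 16.704)]
12. shoelace: 277.4772

Area of P9's cell: 277.4772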